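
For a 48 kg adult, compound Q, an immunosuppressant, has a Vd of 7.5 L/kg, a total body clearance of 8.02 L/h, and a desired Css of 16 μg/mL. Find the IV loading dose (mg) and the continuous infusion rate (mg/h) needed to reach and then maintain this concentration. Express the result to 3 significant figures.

(a) 5760 mg; (b) 128 mg/h

Vd(total) = 48 kg × 7.5 L/kg = 360.0 L
Loading dose = Vd × C = 360.0 × 16 = 5760 mg
Infusion rate = 8.020 L/h × 16 mg/L = 128.3 mg/h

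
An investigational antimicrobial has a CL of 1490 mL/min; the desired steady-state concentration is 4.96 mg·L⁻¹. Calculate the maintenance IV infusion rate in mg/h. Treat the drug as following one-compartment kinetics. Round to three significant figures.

CL = 1490 mL/min = 1490 × 0.06 = 89.40 L/h
R₀ = 89.40 × 4.96 = 443.4 mg/h

443 mg/h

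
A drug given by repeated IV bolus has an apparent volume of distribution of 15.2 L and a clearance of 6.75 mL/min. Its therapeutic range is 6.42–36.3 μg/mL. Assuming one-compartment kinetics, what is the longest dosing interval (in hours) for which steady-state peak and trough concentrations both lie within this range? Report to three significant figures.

CL = 6.75 mL/min × 60/1000 = 0.4050 L/h
k = CL / Vd = 0.4050 / 15.20 = 0.02664 h⁻¹
Between IV bolus doses, concentration decays as C = C₀·e^(−kτ), so C_peak/C_trough = e^(kτ).
τ_max = ln(C_peak/C_trough) / k = ln(36.3/6.42) / 0.02664 = 1.732 / 0.02664 = 65.02 h

65.0 h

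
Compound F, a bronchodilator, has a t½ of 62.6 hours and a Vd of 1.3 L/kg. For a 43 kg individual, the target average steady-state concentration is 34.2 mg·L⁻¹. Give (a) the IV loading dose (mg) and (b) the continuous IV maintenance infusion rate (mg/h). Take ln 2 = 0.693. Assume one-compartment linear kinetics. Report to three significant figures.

(a) 1910 mg; (b) 21.2 mg/h

Vd = 1.3 L/kg × 43 kg = 55.90 L
LD = Vd × C = 55.90 × 34.2 = 1912 mg
CL = 0.693 × Vd / t½ = 0.693 × 55.90 / 62.6 = 0.6188 L/h
Infusion rate = CL × Css = 0.6188 × 34.2 = 21.16 mg/h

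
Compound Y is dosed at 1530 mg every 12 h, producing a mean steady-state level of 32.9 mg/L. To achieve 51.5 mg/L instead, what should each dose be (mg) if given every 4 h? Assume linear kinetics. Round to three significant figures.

798 mg

For first-order elimination, Css ∝ F·D/(CL·τ); F and CL are unchanged, so Css ∝ D/τ.
D₂ = D₁ × (Css,target / Css,current) × (τ₂/τ₁) = 1530 × (51.5/32.9) × (4/12) = 798.3 mg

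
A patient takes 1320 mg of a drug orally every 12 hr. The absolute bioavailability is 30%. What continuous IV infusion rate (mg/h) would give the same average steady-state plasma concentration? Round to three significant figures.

Equivalent systemic input: infusion rate = F·D/τ.
Rate = 0.3 × 1320 / 12 = 33.00 mg/h

33.0 mg/h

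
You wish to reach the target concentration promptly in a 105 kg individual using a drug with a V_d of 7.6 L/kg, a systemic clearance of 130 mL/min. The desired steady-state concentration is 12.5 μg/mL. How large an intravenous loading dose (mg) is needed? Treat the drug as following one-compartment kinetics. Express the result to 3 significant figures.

9980 mg

Vd(total) = 105 kg × 7.6 L/kg = 798.0 L
LD = Vd × C = 798.0 × 12.50 = 9975 mg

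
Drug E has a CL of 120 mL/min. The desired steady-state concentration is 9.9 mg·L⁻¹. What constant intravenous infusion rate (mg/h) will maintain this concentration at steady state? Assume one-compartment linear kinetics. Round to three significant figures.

CL = 120 mL/min × 60/1000 = 7.200 L/h
Infusion rate = CL · Css = 7.200 L/h × 9.9 mg/L = 71.28 mg/h

71.3 mg/h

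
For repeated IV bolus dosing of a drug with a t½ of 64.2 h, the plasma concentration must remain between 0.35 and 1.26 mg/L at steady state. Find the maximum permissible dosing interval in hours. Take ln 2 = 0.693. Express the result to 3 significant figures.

119 h

k = 0.693 / t½ = 0.693 / 64.2 = 0.01079 h⁻¹
Between IV bolus doses, concentration decays as C = C₀·e^(−kτ), so C_peak/C_trough = e^(kτ).
τ_max = ln(C_peak/C_trough) / k = ln(1.26/0.35) / 0.01079 = 1.281 / 0.01079 = 118.7 h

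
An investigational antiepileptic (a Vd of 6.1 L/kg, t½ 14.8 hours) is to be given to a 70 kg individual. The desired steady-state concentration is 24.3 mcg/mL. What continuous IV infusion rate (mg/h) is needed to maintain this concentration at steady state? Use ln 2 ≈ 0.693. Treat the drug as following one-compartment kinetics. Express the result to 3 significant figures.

486 mg/h

Vd(total) = 70 kg × 6.1 L/kg = 427.0 L
CL = ln 2 · Vd / t½ = 0.693 × 427.0 / 14.8 = 19.99 L/h
Infusion rate = CL × Css = 19.99 × 24.3 = 485.8 mg/h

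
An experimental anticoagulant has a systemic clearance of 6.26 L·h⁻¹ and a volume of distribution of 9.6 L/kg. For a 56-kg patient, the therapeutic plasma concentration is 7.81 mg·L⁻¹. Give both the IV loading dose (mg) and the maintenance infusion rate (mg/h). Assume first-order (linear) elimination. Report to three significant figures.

Total Vd = 9.6 × 56 = 537.6 L
Loading dose = Vd × C = 537.6 × 7.81 = 4199 mg
Infusion rate = 6.260 L/h × 7.81 mg/L = 48.89 mg/h

(a) 4200 mg; (b) 48.9 mg/h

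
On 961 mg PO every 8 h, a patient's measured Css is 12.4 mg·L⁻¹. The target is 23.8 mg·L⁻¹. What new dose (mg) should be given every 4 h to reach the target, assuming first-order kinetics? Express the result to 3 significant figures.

922 mg

With linear kinetics, Css is proportional to dose rate (D/τ) at fixed clearance.
D₂ = D₁ × (Css,target / Css,current) × (τ₂/τ₁) = 961 × (23.8/12.4) × (4/8) = 922.3 mg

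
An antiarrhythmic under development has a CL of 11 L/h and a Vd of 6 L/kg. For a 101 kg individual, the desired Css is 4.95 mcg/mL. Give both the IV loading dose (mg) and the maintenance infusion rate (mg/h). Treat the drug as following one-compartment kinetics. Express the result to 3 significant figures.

(a) 3000 mg; (b) 54.5 mg/h

Total Vd = 6 × 101 = 606.0 L
LD = Vd · C_target = 606.0 × 4.95 = 3000 mg
Infusion rate = 11.00 L/h × 4.95 mg/L = 54.45 mg/h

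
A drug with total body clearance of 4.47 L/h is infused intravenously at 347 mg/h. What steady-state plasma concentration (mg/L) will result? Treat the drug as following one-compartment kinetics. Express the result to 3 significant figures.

Css = rate / CL = 347 / 4.470 = 77.63 mg/L

77.6 mg/L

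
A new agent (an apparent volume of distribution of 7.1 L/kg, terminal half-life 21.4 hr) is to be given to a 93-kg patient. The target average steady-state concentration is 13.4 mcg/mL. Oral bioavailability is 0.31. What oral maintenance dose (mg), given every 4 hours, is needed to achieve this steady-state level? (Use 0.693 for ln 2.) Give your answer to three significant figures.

3700 mg

Vd(total) = 93 kg × 7.1 L/kg = 660.3 L
CL = 0.693 × Vd / t½ = 0.693 × 660.3 / 21.4 = 21.38 L/h
D = CL × Css × τ / F = 21.38 × 13.4 × 4 / 0.31 = 3697 mg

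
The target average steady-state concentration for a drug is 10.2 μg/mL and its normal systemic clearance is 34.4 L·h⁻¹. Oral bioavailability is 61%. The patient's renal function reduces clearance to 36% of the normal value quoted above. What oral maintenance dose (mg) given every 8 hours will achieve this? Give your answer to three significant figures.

1660 mg

Patient clearance = 0.36 × 34.40 = 12.38 L/h
D = CL × Css × τ / F = 12.38 × 10.2 × 8 / 0.61 = 1656 mg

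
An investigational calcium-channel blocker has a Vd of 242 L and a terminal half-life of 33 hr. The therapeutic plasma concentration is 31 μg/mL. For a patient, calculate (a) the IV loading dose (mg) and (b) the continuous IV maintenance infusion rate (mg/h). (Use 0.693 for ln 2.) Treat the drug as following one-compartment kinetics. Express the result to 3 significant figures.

(a) 7500 mg; (b) 158 mg/h

LD = Vd × C = 242.0 × 31 = 7502 mg
CL = 0.693 × Vd / t½ = 0.693 × 242.0 / 33 = 5.082 L/h
Infusion rate = CL × Css = 5.082 × 31 = 157.5 mg/h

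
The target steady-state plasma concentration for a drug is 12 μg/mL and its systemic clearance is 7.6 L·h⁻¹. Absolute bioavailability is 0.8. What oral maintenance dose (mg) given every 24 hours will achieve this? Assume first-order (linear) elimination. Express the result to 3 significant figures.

D = CL × Css × τ / F = 7.600 × 12 × 24 / 0.8 = 2736 mg

2740 mg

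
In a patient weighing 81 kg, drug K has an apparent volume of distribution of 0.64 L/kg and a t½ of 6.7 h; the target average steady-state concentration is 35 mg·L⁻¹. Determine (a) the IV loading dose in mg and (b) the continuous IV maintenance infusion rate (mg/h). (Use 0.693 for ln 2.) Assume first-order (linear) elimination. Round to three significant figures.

(a) 1810 mg; (b) 188 mg/h

Vd = 0.64 L/kg × 81 kg = 51.84 L
LD = Vd × C = 51.84 × 35 = 1814 mg
CL = 0.693 × Vd / t½ = 0.693 × 51.84 / 6.7 = 5.362 L/h
Infusion rate = CL × Css = 5.362 × 35 = 187.7 mg/h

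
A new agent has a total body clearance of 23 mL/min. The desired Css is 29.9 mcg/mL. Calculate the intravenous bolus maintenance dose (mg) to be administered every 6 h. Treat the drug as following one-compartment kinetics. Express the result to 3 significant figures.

CL = 23 mL/min × 60/1000 = 1.380 L/h
D = CL × Css × τ = 1.380 × 29.9 × 6 = 247.6 mg

248 mg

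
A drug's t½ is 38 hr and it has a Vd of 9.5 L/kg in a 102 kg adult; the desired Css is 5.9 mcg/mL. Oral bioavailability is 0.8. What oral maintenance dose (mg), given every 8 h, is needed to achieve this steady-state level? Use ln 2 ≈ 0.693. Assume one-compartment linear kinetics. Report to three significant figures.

1040 mg

Vd = 9.5 L/kg × 102 kg = 969.0 L
CL = ln 2 · Vd / t½ = 0.693 × 969.0 / 38 = 17.67 L/h
D = CL × Css × τ / F = 17.67 × 5.9 × 8 / 0.8 = 1043 mg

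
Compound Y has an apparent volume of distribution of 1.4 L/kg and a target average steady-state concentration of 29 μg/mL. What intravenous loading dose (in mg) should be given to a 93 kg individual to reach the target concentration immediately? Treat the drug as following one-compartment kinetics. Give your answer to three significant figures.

3780 mg

Vd(total) = 93 kg × 1.4 L/kg = 130.2 L
LD = Vd × C = 130.2 × 29.00 = 3776 mg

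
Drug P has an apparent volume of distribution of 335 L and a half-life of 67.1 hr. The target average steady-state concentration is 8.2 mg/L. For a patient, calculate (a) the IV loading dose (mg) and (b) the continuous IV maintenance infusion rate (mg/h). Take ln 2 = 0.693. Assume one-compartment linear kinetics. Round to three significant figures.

LD = Vd × C = 335.0 × 8.2 = 2747 mg
CL = 0.693 × Vd / t½ = 0.693 × 335.0 / 67.1 = 3.460 L/h
Infusion rate = CL × Css = 3.460 × 8.2 = 28.37 mg/h

(a) 2750 mg; (b) 28.4 mg/h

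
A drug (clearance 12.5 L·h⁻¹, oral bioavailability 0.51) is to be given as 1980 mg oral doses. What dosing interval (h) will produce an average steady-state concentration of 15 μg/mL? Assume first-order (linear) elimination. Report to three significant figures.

F·D/τ = CL·Css → τ = F·D / (CL·Css).
τ = 0.51 × 1980 / (12.5 × 15) = 5.386 h

5.39 h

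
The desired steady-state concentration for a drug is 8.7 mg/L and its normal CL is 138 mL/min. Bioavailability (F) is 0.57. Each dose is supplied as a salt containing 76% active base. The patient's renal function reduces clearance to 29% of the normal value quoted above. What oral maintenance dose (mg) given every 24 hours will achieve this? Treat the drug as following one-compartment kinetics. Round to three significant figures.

CL = 138 mL/min = 138 × 0.06 = 8.280 L/h
Patient clearance = 0.29 × 8.280 = 2.401 L/h
At steady state, dose per interval replaces the amount cleared in that interval: F·S·D/τ = CL·Css.
D = CL × Css × τ / F / S = 2.401 × 8.7 × 24 / 0.57 / 0.76 = 1157 mg

1160 mg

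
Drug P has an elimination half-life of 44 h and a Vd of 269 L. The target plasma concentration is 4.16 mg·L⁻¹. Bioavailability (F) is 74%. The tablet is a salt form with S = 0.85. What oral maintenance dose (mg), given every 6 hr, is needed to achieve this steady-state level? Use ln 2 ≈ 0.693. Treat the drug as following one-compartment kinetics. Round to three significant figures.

168 mg

CL = ln 2 · Vd / t½ = 0.693 × 269.0 / 44 = 4.237 L/h
D = CL × Css × τ / F / S = 4.237 × 4.16 × 6 / 0.74 / 0.85 = 168.1 mg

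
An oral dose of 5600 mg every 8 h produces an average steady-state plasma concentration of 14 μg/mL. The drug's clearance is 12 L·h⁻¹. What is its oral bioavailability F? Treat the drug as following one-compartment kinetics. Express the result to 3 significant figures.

0.240

F·D/τ = CL·Css at steady state → F = CL·Css·τ / D.
F = 12 × 14 × 8 / 5600 = 0.240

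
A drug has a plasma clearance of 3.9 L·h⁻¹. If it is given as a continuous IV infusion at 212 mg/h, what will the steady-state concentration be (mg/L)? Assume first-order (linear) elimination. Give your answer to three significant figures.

Css = rate / CL = 212 / 3.900 = 54.36 mg/L

54.4 mg/L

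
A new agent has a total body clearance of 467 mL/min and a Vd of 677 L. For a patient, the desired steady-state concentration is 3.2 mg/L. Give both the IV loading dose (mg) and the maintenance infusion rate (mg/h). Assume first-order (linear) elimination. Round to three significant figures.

(a) 2170 mg; (b) 89.7 mg/h

LD = Vd · C_target = 677.0 × 3.2 = 2166 mg
Convert clearance: 467 mL/min × 60 min/h ÷ 1000 mL/L = 28.02 L/h
Infusion rate = 28.02 L/h × 3.2 mg/L = 89.66 mg/h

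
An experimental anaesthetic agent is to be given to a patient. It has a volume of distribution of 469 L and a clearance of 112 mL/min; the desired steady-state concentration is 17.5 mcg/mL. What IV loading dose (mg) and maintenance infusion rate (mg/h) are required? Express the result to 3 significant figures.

Loading dose = Vd × C = 469.0 × 17.5 = 8208 mg
Convert clearance: 112 mL/min × 60 min/h ÷ 1000 mL/L = 6.720 L/h
Maintenance: replace elimination → rate = CL × Css = 6.720 × 17.5 = 117.6 mg/h

(a) 8210 mg; (b) 118 mg/h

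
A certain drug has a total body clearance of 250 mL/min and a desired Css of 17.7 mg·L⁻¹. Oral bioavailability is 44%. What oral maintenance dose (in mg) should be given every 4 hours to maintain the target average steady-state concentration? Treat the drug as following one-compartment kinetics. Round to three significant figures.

2410 mg

CL = 250 mL/min × 60/1000 = 15.00 L/h
D = CL × Css × τ / F = 15.00 × 17.7 × 4 / 0.44 = 2414 mg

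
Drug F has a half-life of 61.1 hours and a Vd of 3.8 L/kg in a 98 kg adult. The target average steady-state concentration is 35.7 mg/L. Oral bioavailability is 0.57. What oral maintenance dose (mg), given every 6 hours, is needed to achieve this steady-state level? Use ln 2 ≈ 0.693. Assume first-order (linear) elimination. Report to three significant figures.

1590 mg

Total Vd = 3.8 × 98 = 372.4 L
CL = ln 2 · Vd / t½ = 0.693 × 372.4 / 61.1 = 4.224 L/h
D = CL × Css × τ / F = 4.224 × 35.7 × 6 / 0.57 = 1587 mg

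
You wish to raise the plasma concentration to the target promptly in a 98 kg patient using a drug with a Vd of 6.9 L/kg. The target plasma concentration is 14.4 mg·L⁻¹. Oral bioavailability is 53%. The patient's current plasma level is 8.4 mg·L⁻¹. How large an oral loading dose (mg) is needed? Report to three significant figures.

Vd = 6.9 L/kg × 98 kg = 676.2 L
Concentration deficit ΔC = 14.4 − 8.4 = 6.000 mg/L
LD = Vd × ΔC / F = 676.2 × 6.000 / 0.53 = 7655 mg

7660 mg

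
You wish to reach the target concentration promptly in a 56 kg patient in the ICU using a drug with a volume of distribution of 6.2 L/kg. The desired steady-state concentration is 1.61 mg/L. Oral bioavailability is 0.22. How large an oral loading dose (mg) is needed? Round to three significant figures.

2540 mg

Total Vd = 6.2 × 56 = 347.2 L
LD = Vd × C / F = 347.2 × 1.610 / 0.22 = 2541 mg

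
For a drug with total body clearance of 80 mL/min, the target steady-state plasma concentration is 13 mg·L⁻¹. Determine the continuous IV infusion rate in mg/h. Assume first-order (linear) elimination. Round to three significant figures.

CL = 80 mL/min × 60/1000 = 4.800 L/h
At steady state, infusion rate equals elimination rate: rate in = CL × Css.
Rate = CL × Css = 4.800 × 13 = 62.40 mg/h

62.4 mg/h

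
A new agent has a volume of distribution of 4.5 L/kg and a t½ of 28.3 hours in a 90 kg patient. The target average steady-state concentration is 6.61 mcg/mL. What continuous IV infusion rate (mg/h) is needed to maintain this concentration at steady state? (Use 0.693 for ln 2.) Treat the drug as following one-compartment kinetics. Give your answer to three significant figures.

65.6 mg/h

Vd(total) = 90 kg × 4.5 L/kg = 405.0 L
CL = 0.693 × Vd / t½ = 0.693 × 405.0 / 28.3 = 9.917 L/h
Infusion rate = CL × Css = 9.917 × 6.61 = 65.55 mg/h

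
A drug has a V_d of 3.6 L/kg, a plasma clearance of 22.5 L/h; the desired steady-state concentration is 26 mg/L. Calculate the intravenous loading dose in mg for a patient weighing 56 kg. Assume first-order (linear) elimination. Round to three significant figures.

5240 mg

Total Vd = 3.6 × 56 = 201.6 L
The loading dose fills Vd to the target concentration.
LD = Vd × C = 201.6 × 26.00 = 5242 mg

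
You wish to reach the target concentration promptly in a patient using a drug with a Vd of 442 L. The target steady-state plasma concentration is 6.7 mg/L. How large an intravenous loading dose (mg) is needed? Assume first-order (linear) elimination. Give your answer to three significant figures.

2960 mg

LD = Vd × C = 442.0 × 6.700 = 2961 mg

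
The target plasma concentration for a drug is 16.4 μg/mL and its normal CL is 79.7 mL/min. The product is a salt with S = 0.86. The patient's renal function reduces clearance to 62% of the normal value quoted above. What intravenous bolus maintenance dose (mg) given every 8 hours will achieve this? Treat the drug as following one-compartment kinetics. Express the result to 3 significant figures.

CL = 79.7 mL/min = 79.7 × 0.06 = 4.782 L/h
Patient clearance = 0.62 × 4.782 = 2.965 L/h
D = CL × Css × τ / S = 2.965 × 16.4 × 8 / 0.86 = 452.3 mg

452 mg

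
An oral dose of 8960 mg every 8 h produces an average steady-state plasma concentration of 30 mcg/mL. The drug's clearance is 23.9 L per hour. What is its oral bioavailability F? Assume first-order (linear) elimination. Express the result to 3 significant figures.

F·D/τ = CL·Css at steady state → F = CL·Css·τ / D.
F = 23.9 × 30 × 8 / 8960 = 0.640

0.640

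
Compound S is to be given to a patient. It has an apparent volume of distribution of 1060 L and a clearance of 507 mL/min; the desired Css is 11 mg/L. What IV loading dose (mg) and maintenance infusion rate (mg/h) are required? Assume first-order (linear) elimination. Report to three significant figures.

Loading: fill Vd to C_target → 1060 L × 11 mg/L = 11660 mg
CL = 507 mL/min = 507 × 0.06 = 30.42 L/h
Infusion rate = 30.42 L/h × 11 mg/L = 334.6 mg/h

(a) 11700 mg; (b) 335 mg/h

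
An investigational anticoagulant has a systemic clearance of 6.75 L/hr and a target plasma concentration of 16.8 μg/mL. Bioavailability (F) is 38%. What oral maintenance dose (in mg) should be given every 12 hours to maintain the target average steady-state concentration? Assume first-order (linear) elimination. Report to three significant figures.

3580 mg

D = CL × Css × τ / F = 6.750 × 16.8 × 12 / 0.38 = 3581 mg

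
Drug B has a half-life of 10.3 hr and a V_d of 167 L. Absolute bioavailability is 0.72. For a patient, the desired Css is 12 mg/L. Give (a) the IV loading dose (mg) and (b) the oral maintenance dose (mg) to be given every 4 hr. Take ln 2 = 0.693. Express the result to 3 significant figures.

(a) 2000 mg; (b) 749 mg

LD = Vd × C = 167.0 × 12 = 2004 mg
CL = 0.693 × Vd / t½ = 0.693 × 167.0 / 10.3 = 11.24 L/h
D = CL × Css × τ / F = 11.24 × 12 × 4 / 0.72 = 749.3 mg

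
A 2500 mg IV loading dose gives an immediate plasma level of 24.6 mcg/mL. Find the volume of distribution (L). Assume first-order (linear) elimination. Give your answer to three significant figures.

102 L

Immediately after an IV bolus, C₀ = Dose / Vd, so Vd = Dose / C₀.
Vd = 2500 / 24.6 = 101.6 L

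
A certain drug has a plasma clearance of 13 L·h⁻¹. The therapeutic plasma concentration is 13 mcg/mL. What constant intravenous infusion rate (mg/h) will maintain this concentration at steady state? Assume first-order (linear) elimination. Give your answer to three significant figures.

169 mg/h

Rate = CL × Css = 13.00 × 13 = 169.0 mg/h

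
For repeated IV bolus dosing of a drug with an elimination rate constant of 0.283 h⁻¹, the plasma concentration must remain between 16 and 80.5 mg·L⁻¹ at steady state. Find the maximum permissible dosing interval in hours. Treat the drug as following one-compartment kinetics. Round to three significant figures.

Between IV bolus doses, concentration decays as C = C₀·e^(−kτ), so C_peak/C_trough = e^(kτ).
τ_max = ln(C_peak/C_trough) / k = ln(80.5/16) / 0.2830 = 1.616 / 0.2830 = 5.710 h

5.71 h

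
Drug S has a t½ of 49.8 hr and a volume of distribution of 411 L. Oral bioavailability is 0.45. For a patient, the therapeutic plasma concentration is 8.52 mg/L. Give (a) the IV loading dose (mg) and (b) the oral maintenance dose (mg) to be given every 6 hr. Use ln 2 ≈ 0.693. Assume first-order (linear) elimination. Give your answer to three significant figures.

(a) 3500 mg; (b) 650 mg

LD = Vd × C = 411.0 × 8.52 = 3502 mg
CL = 0.693 × Vd / t½ = 0.693 × 411.0 / 49.8 = 5.719 L/h
D = CL × Css × τ / F = 5.719 × 8.52 × 6 / 0.45 = 649.7 mg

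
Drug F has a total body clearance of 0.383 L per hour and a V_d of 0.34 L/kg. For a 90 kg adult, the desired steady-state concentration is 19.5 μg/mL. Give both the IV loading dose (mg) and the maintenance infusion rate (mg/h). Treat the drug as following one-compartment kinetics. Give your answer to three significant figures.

(a) 597 mg; (b) 7.47 mg/h

Vd = 0.34 L/kg × 90 kg = 30.60 L
Loading: fill Vd to C_target → 30.60 L × 19.5 mg/L = 596.7 mg
Maintenance: replace elimination → rate = CL × Css = 0.3830 × 19.5 = 7.469 mg/h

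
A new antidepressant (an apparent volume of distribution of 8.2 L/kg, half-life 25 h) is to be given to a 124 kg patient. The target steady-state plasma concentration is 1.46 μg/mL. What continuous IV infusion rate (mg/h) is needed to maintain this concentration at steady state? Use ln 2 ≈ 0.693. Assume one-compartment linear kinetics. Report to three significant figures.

41.2 mg/h

Vd(total) = 124 kg × 8.2 L/kg = 1017 L
k = 0.693/25 = 0.02772 h⁻¹, so CL = k·Vd = 0.02772 × 1017 = 28.19 L/h
Infusion rate = CL × Css = 28.19 × 1.46 = 41.16 mg/h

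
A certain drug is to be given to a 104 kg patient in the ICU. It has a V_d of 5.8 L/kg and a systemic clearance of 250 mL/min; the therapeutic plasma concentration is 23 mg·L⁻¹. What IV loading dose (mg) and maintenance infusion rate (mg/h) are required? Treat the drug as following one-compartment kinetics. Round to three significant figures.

Total Vd = 5.8 × 104 = 603.2 L
Loading: fill Vd to C_target → 603.2 L × 23 mg/L = 13870 mg
CL = 250 mL/min × 60/1000 = 15.00 L/h
Infusion rate = 15.00 L/h × 23 mg/L = 345.0 mg/h

(a) 13900 mg; (b) 345 mg/h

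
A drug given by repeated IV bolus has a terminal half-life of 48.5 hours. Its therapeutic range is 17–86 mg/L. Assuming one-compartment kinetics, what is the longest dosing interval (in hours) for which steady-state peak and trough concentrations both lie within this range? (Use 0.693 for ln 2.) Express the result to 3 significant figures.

113 h

k = 0.693 / t½ = 0.693 / 48.5 = 0.01429 h⁻¹
Between IV bolus doses, concentration decays as C = C₀·e^(−kτ), so C_peak/C_trough = e^(kτ).
τ_max = ln(C_peak/C_trough) / k = ln(86/17) / 0.01429 = 1.621 / 0.01429 = 113.4 h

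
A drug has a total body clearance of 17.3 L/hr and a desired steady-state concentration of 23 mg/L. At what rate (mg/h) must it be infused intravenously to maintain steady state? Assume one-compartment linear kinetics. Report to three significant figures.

At steady state, infusion rate equals elimination rate: rate in = CL × Css.
Infusion rate = CL · Css = 17.30 L/h × 23 mg/L = 397.9 mg/h

398 mg/h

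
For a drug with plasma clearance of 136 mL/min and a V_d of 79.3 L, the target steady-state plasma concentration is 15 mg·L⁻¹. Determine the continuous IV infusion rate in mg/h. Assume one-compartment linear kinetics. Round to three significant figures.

122 mg/h

CL = 136 mL/min = 136 × 0.06 = 8.160 L/h
R₀ = 8.160 × 15 = 122.4 mg/h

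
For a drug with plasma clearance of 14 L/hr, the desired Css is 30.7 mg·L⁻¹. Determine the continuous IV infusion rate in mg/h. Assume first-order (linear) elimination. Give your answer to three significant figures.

430 mg/h

R₀ = 14.00 × 30.7 = 429.8 mg/h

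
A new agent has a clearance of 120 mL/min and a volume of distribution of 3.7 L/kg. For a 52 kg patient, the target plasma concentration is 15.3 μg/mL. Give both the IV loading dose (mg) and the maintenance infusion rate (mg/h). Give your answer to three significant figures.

(a) 2940 mg; (b) 110 mg/h

Vd(total) = 52 kg × 3.7 L/kg = 192.4 L
Loading: fill Vd to C_target → 192.4 L × 15.3 mg/L = 2944 mg
Convert clearance: 120 mL/min × 60 min/h ÷ 1000 mL/L = 7.200 L/h
Maintenance: replace elimination → rate = CL × Css = 7.200 × 15.3 = 110.2 mg/h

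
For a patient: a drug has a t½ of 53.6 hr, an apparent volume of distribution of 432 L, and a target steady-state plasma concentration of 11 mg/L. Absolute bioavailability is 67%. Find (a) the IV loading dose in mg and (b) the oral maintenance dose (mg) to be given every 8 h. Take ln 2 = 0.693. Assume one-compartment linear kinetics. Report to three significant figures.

LD = Vd × C = 432.0 × 11 = 4752 mg
CL = 0.693 × Vd / t½ = 0.693 × 432.0 / 53.6 = 5.585 L/h
D = CL × Css × τ / F = 5.585 × 11 × 8 / 0.67 = 733.6 mg

(a) 4750 mg; (b) 734 mg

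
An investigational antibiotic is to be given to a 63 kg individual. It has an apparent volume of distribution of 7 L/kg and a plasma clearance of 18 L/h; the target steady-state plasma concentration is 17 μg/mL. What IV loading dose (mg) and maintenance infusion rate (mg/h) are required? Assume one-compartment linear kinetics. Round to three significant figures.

(a) 7500 mg; (b) 306 mg/h

Total Vd = 7 × 63 = 441.0 L
Loading dose = Vd × C = 441.0 × 17 = 7497 mg
Maintenance infusion rate = CL × Css = 18.00 × 17 = 306.0 mg/h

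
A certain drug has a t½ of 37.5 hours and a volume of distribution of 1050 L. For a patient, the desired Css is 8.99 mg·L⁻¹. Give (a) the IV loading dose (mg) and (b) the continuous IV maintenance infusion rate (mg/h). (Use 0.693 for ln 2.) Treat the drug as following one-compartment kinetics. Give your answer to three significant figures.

(a) 9440 mg; (b) 174 mg/h

LD = Vd × C = 1050 × 8.99 = 9440 mg
CL = 0.693 × Vd / t½ = 0.693 × 1050 / 37.5 = 19.40 L/h
Infusion rate = CL × Css = 19.40 × 8.99 = 174.4 mg/h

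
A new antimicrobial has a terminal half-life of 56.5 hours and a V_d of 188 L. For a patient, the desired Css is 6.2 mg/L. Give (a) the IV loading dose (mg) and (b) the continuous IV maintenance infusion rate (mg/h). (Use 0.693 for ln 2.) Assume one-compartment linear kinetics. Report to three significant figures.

(a) 1170 mg; (b) 14.3 mg/h

LD = Vd × C = 188.0 × 6.2 = 1166 mg
CL = 0.693 × Vd / t½ = 0.693 × 188.0 / 56.5 = 2.306 L/h
Infusion rate = CL × Css = 2.306 × 6.2 = 14.30 mg/h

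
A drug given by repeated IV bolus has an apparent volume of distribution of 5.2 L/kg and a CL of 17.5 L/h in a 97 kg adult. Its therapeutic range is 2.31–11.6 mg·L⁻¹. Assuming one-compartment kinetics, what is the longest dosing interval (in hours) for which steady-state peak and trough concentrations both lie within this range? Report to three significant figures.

Total Vd = 5.2 × 97 = 504.4 L
k = CL / Vd = 17.50 / 504.4 = 0.03469 h⁻¹
Between IV bolus doses, concentration decays as C = C₀·e^(−kτ), so C_peak/C_trough = e^(kτ).
τ_max = ln(C_peak/C_trough) / k = ln(11.6/2.31) / 0.03469 = 1.614 / 0.03469 = 46.53 h

46.5 h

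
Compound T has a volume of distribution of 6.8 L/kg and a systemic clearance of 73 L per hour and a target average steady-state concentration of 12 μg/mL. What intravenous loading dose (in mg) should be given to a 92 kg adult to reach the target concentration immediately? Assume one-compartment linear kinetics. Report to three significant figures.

Total Vd = 6.8 × 92 = 625.6 L
LD = Vd × C = 625.6 × 12.00 = 7507 mg

7510 mg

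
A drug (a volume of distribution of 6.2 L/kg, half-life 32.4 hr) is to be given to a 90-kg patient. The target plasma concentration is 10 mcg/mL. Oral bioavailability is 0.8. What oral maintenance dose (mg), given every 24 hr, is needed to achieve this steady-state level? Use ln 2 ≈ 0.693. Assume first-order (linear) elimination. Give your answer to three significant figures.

3580 mg

Vd = 6.2 L/kg × 90 kg = 558.0 L
CL = ln 2 · Vd / t½ = 0.693 × 558.0 / 32.4 = 11.94 L/h
D = CL × Css × τ / F = 11.94 × 10 × 24 / 0.8 = 3582 mg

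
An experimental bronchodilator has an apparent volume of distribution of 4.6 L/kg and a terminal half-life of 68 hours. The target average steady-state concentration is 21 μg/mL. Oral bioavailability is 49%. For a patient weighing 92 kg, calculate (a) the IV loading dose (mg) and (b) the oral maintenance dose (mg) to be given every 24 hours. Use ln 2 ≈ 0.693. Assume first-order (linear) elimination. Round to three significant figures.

(a) 8890 mg; (b) 4440 mg

Total Vd = 4.6 × 92 = 423.2 L
LD = Vd × C = 423.2 × 21 = 8887 mg
CL = 0.693 × Vd / t½ = 0.693 × 423.2 / 68 = 4.313 L/h
D = CL × Css × τ / F = 4.313 × 21 × 24 / 0.49 = 4436 mg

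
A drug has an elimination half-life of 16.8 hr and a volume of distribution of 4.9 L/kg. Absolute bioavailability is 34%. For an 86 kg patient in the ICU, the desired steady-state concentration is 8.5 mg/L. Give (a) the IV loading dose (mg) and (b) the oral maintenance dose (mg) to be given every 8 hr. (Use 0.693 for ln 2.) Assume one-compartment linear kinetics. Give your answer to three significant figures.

Vd(total) = 86 kg × 4.9 L/kg = 421.4 L
LD = Vd × C = 421.4 × 8.5 = 3582 mg
CL = 0.693 × Vd / t½ = 0.693 × 421.4 / 16.8 = 17.38 L/h
D = CL × Css × τ / F = 17.38 × 8.5 × 8 / 0.34 = 3476 mg

(a) 3580 mg; (b) 3480 mg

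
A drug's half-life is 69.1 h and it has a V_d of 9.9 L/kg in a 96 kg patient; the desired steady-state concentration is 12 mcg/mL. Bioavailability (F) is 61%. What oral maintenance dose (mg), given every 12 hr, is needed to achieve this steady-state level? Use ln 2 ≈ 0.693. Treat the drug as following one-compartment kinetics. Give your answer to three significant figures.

Vd(total) = 96 kg × 9.9 L/kg = 950.4 L
k = 0.693/69.1 = 0.01003 h⁻¹, so CL = k·Vd = 0.01003 × 950.4 = 9.533 L/h
D = CL × Css × τ / F = 9.533 × 12 × 12 / 0.61 = 2250 mg

2250 mg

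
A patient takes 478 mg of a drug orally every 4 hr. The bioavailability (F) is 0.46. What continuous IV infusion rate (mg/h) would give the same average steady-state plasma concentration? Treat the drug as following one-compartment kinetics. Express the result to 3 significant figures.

55.0 mg/h

Equivalent systemic input: infusion rate = F·D/τ.
Rate = 0.46 × 478 / 4 = 54.97 mg/h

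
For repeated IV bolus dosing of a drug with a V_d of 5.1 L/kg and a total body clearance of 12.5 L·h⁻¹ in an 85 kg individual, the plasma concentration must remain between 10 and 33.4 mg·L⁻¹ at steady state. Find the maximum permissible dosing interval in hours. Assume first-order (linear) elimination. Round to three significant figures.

41.8 h

Total Vd = 5.1 × 85 = 433.5 L
k = CL / Vd = 12.50 / 433.5 = 0.02884 h⁻¹
Between IV bolus doses, concentration decays as C = C₀·e^(−kτ), so C_peak/C_trough = e^(kτ).
τ_max = ln(C_peak/C_trough) / k = ln(33.4/10) / 0.02884 = 1.206 / 0.02884 = 41.82 h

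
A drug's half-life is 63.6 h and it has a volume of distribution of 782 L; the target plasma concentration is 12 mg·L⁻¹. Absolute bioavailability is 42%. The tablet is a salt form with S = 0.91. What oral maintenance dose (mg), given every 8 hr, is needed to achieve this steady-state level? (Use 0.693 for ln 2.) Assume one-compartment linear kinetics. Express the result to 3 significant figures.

CL = ln 2 · Vd / t½ = 0.693 × 782.0 / 63.6 = 8.521 L/h
D = CL × Css × τ / F / S = 8.521 × 12 × 8 / 0.42 / 0.91 = 2140 mg

2140 mg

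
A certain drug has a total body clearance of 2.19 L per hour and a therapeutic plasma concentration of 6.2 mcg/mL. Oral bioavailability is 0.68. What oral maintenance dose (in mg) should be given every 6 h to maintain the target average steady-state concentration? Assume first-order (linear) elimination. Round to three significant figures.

D = CL × Css × τ / F = 2.190 × 6.2 × 6 / 0.68 = 119.8 mg

120 mg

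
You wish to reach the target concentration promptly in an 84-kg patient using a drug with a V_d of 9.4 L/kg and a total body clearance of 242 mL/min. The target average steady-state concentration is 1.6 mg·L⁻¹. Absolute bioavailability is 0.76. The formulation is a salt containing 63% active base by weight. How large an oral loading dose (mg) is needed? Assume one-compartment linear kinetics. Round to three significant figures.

2640 mg

Vd(total) = 84 kg × 9.4 L/kg = 789.6 L
The loading dose fills Vd to the target concentration; clearance is irrelevant here.
LD = Vd × C / F / S = 789.6 × 1.600 / 0.76 / 0.63 = 2639 mg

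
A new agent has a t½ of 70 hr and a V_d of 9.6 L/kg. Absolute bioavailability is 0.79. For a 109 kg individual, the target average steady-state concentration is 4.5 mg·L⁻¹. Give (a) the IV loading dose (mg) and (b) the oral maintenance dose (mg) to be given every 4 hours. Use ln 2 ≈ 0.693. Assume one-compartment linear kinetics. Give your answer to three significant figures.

(a) 4710 mg; (b) 236 mg

Vd(total) = 109 kg × 9.6 L/kg = 1046 L
LD = Vd × C = 1046 × 4.5 = 4707 mg
CL = 0.693 × Vd / t½ = 0.693 × 1046 / 70 = 10.36 L/h
D = CL × Css × τ / F = 10.36 × 4.5 × 4 / 0.79 = 236.1 mg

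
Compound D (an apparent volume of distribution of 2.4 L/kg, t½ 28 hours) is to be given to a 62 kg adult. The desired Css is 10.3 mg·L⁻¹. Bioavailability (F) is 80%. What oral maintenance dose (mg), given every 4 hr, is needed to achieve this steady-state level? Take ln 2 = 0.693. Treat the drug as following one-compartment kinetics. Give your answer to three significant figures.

190 mg

Total Vd = 2.4 × 62 = 148.8 L
CL = 0.693 × Vd / t½ = 0.693 × 148.8 / 28 = 3.683 L/h
D = CL × Css × τ / F = 3.683 × 10.3 × 4 / 0.8 = 189.7 mg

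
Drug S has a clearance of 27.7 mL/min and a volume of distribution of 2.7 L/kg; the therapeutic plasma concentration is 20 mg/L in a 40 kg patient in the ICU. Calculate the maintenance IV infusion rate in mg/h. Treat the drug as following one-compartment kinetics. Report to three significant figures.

33.2 mg/h

Convert clearance: 27.7 mL/min × 60 min/h ÷ 1000 mL/L = 1.662 L/h
Maintenance depends on clearance, not Vd — rate in must match rate out.
Rate = CL × Css = 1.662 × 20 = 33.24 mg/h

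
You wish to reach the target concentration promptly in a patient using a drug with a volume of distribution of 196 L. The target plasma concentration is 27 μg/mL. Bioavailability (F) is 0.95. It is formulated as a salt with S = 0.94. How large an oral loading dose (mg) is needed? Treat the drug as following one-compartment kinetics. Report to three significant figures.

LD = Vd × C / F / S = 196.0 × 27.00 / 0.95 / 0.94 = 5926 mg

5930 mg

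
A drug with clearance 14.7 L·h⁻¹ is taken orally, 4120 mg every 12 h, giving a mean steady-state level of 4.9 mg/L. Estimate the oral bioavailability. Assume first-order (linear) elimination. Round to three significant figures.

0.210

F·D/τ = CL·Css at steady state → F = CL·Css·τ / D.
F = 14.7 × 4.9 × 12 / 4120 = 0.210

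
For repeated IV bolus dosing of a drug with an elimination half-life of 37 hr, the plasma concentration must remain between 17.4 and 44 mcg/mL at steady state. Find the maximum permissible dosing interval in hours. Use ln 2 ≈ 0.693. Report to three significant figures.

k = 0.693 / t½ = 0.693 / 37 = 0.01873 h⁻¹
Between IV bolus doses, concentration decays as C = C₀·e^(−kτ), so C_peak/C_trough = e^(kτ).
τ_max = ln(C_peak/C_trough) / k = ln(44/17.4) / 0.01873 = 0.9277 / 0.01873 = 49.53 h

49.5 h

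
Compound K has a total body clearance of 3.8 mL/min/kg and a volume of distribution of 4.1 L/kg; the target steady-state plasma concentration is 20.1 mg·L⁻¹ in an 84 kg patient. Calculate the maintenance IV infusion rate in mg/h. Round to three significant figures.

385 mg/h

CL = 3.8 mL/min/kg × 84 kg = 319.2 mL/min = 319.2 × 60/1000 = 19.15 L/h
At steady state, infusion rate equals elimination rate: rate in = CL × Css.
Rate = CL × Css = 19.15 × 20.1 = 384.9 mg/h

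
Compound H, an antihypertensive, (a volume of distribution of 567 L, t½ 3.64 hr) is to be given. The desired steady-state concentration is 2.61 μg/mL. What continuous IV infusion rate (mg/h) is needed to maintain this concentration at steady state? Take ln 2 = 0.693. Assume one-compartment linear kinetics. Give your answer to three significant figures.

CL = 0.693 × Vd / t½ = 0.693 × 567.0 / 3.64 = 107.9 L/h
Infusion rate = CL × Css = 107.9 × 2.61 = 281.6 mg/h

282 mg/h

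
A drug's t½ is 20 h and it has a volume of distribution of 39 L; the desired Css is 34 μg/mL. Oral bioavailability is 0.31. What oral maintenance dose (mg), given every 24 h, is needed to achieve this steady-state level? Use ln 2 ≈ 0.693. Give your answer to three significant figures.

CL = ln 2 · Vd / t½ = 0.693 × 39.00 / 20 = 1.351 L/h
D = CL × Css × τ / F = 1.351 × 34 × 24 / 0.31 = 3556 mg

3560 mg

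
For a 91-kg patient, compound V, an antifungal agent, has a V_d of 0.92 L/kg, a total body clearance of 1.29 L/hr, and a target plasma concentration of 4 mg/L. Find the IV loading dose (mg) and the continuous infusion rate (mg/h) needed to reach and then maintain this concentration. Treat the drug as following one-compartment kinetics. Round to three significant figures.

Total Vd = 0.92 × 91 = 83.72 L
Loading dose = Vd × C = 83.72 × 4 = 334.9 mg
Infusion rate = 1.290 L/h × 4 mg/L = 5.160 mg/h

(a) 335 mg; (b) 5.16 mg/h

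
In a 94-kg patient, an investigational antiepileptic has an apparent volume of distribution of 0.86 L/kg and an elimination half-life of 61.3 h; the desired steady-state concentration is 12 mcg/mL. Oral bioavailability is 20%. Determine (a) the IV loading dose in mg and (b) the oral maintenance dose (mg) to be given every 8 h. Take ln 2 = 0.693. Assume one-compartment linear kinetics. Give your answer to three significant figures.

Total Vd = 0.86 × 94 = 80.84 L
LD = Vd × C = 80.84 × 12 = 970.1 mg
CL = 0.693 × Vd / t½ = 0.693 × 80.84 / 61.3 = 0.9139 L/h
D = CL × Css × τ / F = 0.9139 × 12 × 8 / 0.2 = 438.7 mg

(a) 970 mg; (b) 439 mg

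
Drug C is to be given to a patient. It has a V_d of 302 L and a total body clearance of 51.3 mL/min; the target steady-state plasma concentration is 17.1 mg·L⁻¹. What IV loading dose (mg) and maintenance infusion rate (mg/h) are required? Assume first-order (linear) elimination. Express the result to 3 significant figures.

(a) 5160 mg; (b) 52.6 mg/h

LD = Vd · C_target = 302.0 × 17.1 = 5164 mg
CL = 51.3 mL/min × 60/1000 = 3.078 L/h
Infusion rate = 3.078 L/h × 17.1 mg/L = 52.63 mg/h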